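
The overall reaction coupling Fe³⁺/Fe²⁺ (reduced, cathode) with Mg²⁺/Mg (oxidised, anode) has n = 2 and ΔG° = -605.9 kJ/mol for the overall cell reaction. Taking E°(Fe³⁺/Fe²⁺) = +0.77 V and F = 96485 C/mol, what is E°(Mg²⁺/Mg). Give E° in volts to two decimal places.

E°cell = −ΔG°/(nF) = −(-605.9×10³)/((2)(96485)) = +3.140 V.
Since Fe³⁺/Fe²⁺ is the cathode and Mg²⁺/Mg the anode, E°cell = E°(Fe³⁺/Fe²⁺) − E°(Mg²⁺/Mg).
So E°(Mg²⁺/Mg) = E°(Fe³⁺/Fe²⁺) − E°cell = (+0.77) − (+3.140) = -2.37 V.

-2.37 V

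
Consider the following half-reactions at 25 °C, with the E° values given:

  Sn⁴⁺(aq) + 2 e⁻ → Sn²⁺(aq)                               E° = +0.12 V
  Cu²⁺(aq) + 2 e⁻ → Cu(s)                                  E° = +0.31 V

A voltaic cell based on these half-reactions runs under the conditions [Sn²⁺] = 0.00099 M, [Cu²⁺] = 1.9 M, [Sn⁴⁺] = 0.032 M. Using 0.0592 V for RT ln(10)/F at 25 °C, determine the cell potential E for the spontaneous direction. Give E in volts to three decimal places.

+0.154 V

Cu²⁺/Cu is the cathode (higher E°), Sn⁴⁺/Sn²⁺ the anode: E°cell = +0.31 − (+0.12) = +0.19 V, n = 2.
Overall: Cu²⁺(aq) + Sn²⁺(aq) → Cu(s) + Sn⁴⁺(aq)
Q = [Sn⁴⁺] / ([Cu²⁺]·[Sn²⁺]); log Q = 1.231.
E = E° − (0.0592/n) log Q = +0.19 − (0.0592/2)(1.231) = +0.154 V.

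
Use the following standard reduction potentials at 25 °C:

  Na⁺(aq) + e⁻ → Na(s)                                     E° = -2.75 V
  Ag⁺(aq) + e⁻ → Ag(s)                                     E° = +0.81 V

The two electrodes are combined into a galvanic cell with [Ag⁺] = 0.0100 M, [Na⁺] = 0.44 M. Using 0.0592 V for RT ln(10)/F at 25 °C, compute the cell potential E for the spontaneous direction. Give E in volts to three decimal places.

Ag⁺/Ag is the cathode (higher E°), Na⁺/Na the anode: E°cell = +0.81 − (-2.75) = +3.56 V, n = 1.
Overall: Ag⁺(aq) + Na(s) → Ag(s) + Na⁺(aq)
Q = [Na⁺] / ([Ag⁺]); log Q = 1.643.
E = E° − (0.0592/n) log Q = +3.56 − (0.0592/1)(1.643) = +3.463 V.

+3.463 V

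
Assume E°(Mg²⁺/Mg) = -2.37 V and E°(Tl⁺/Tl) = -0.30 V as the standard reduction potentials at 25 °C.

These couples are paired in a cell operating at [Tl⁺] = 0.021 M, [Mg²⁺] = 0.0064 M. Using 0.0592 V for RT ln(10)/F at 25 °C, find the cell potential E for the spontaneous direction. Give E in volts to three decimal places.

+2.036 V

Tl⁺/Tl is the cathode (higher E°), Mg²⁺/Mg the anode: E°cell = -0.30 − (-2.37) = +2.07 V, n = 2.
Overall: 2 Tl⁺(aq) + Mg(s) → 2 Tl(s) + Mg²⁺(aq)
Q = [Mg²⁺] / ([Tl⁺]^2); log Q = 1.162.
E = E° − (0.0592/n) log Q = +2.07 − (0.0592/2)(1.162) = +2.036 V.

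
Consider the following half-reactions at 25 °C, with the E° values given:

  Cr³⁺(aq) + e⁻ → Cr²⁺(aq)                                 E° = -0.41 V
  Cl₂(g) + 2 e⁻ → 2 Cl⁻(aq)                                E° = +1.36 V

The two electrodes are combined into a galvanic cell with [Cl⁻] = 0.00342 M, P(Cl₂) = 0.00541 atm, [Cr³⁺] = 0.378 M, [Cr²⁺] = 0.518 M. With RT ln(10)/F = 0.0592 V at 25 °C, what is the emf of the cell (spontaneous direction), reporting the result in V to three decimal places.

Cl₂/Cl⁻ is the cathode (higher E°), Cr³⁺/Cr²⁺ the anode: E°cell = +1.36 − (-0.41) = +1.77 V, n = 2.
Overall: Cl₂(g) + 2 Cr²⁺(aq) → 2 Cl⁻(aq) + 2 Cr³⁺(aq)
Q = [Cl⁻]^2·[Cr³⁺]^2 / (P(Cl₂)·[Cr²⁺]^2); log Q = -2.939.
E = E° − (0.0592/n) log Q = +1.77 − (0.0592/2)(-2.939) = +1.857 V.

+1.857 V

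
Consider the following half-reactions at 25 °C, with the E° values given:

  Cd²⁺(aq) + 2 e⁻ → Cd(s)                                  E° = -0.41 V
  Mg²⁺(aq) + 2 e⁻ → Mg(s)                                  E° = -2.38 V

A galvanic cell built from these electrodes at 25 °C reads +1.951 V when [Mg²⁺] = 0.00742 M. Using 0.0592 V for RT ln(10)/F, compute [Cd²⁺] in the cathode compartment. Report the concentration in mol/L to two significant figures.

0.0017 M

Cd²⁺/Cd is the cathode, Mg²⁺/Mg the anode: E°cell = +1.97 V, n = 2.
Overall reaction: Cd²⁺(aq) + Mg(s) → Cd(s) + Mg²⁺(aq); Q = [Mg²⁺]^1/[Cd²⁺]^1.
From E = E° − (0.0592/n) log Q: log Q = (E° − E)·n/0.0592 = (+1.97 − (+1.951))·2/0.0592 = 0.6419.
So 1·log[Cd²⁺] = 1·log(0.00742) − log Q = -2.1296 − (0.6419) = -2.7715; [Cd²⁺] = 10^(-2.7715) ≈ 0.0017 M.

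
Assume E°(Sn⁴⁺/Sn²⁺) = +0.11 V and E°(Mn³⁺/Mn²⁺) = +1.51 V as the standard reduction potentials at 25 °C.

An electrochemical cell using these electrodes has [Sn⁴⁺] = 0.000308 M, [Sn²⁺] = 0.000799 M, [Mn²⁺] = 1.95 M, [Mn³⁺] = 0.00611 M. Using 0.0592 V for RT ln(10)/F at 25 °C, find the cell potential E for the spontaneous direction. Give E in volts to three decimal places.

Mn³⁺/Mn²⁺ is the cathode (higher E°), Sn⁴⁺/Sn²⁺ the anode: E°cell = +1.51 − (+0.11) = +1.40 V, n = 2.
Overall: 2 Mn³⁺(aq) + Sn²⁺(aq) → 2 Mn²⁺(aq) + Sn⁴⁺(aq)
Q = [Mn²⁺]^2·[Sn⁴⁺] / ([Mn³⁺]^2·[Sn²⁺]); log Q = 4.594.
E = E° − (0.0592/n) log Q = +1.40 − (0.0592/2)(4.594) = +1.264 V.

+1.264 V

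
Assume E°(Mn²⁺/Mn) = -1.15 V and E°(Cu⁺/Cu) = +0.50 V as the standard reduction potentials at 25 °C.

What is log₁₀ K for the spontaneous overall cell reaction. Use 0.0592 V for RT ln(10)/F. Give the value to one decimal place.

55.7

Cathode: Cu⁺/Cu; anode: Mn²⁺/Mn. E°cell = +1.65 V, n = 2.
log K = nE°cell / 0.0592 = (2)(+1.65) / 0.0592 = 55.7.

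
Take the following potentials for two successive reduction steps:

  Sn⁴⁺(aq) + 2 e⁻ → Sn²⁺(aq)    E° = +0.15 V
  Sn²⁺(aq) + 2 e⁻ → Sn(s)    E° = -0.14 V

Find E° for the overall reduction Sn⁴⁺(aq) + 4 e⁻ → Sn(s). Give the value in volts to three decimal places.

+0.005 V

Since ΔG° = −nFE° is additive over sequential reductions, n₃E°₃ = n₁E°₁ + n₂E°₂.
E°₃ = (2×+0.15 + 2×-0.14) / 4 = (+0.020) / 4 = +0.005 V.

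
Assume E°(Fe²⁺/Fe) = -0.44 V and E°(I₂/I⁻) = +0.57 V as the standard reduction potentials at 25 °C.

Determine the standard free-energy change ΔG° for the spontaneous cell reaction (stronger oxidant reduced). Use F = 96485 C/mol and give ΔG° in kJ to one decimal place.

I₂/I⁻ (E° = +0.57 V) is the cathode; Fe²⁺/Fe (E° = -0.44 V) is the anode, so E°cell = +1.01 V.
Balancing electrons gives n = 2 (lcm of 2 and 2).
ΔG° = −nFE° = −(2)(96485)(+1.01) = -194,900 J = -194.9 kJ.

-194.9 kJ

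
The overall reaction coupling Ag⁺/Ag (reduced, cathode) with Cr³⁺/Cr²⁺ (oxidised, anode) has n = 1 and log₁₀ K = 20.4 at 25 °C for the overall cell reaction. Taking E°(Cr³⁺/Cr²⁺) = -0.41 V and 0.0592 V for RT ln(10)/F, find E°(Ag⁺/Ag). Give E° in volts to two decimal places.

+0.80 V

E°cell = (0.0592/n)·log K = (0.0592/1)(20.4) = +1.208 V.
Since Ag⁺/Ag is the cathode and Cr³⁺/Cr²⁺ the anode, E°cell = E°(Ag⁺/Ag) − E°(Cr³⁺/Cr²⁺).
So E°(Ag⁺/Ag) = E°cell + E°(Cr³⁺/Cr²⁺) = +1.208 + (-0.41) = +0.80 V.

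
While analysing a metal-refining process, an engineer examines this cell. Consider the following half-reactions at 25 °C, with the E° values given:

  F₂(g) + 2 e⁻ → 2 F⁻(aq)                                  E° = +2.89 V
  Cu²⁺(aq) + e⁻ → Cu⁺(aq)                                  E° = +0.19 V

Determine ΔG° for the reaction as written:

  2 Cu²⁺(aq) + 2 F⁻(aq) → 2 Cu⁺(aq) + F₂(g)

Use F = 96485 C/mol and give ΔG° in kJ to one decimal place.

As written, Cu²⁺/Cu⁺ is reduced (cathode) and F₂/F⁻ is oxidised (anode), so E°cell = (+0.19) − (+2.89) = -2.70 V.
Balancing electrons gives n = 2.
ΔG° = −nFE° = −(2)(96485)(-2.70) = 521,019 J = +521.0 kJ.

+521.0 kJ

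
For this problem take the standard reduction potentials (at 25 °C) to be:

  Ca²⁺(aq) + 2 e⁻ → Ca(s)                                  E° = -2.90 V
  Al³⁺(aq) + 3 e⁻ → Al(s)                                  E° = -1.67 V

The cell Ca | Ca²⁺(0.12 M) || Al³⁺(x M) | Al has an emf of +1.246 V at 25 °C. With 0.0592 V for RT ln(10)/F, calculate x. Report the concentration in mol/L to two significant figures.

0.27 M

Al³⁺/Al is the cathode, Ca²⁺/Ca the anode: E°cell = +1.23 V, n = 6.
Overall reaction: 2 Al³⁺(aq) + 3 Ca(s) → 2 Al(s) + 3 Ca²⁺(aq); Q = [Ca²⁺]^3/[Al³⁺]^2.
From E = E° − (0.0592/n) log Q: log Q = (E° − E)·n/0.0592 = (+1.23 − (+1.246))·6/0.0592 = -1.6216.
So 2·log[Al³⁺] = 3·log(0.12) − log Q = -2.7625 − (-1.6216) = -1.1409; log[Al³⁺] = -1.1409 / 2 = -0.5705; [Al³⁺] = 10^(-0.5705) ≈ 0.27 M.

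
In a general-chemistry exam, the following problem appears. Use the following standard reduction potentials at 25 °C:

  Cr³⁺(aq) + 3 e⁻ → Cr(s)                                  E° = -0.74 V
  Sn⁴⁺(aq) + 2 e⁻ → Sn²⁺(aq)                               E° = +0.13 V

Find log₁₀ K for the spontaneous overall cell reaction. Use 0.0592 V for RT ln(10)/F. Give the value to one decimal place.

Cathode: Sn⁴⁺/Sn²⁺; anode: Cr³⁺/Cr. E°cell = +0.87 V, n = 6.
log K = nE°cell / 0.0592 = (6)(+0.87) / 0.0592 = 88.2.

88.2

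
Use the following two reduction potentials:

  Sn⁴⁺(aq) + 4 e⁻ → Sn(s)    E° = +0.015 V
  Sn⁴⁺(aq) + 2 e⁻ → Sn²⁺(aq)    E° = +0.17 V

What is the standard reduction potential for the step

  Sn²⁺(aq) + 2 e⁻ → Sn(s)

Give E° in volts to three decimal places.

-0.140 V

Sequential free energies add, so n₃E°₃ = n₁E°₁ + n₂E°₂.
With n₃ = 4, and the known step contributing 2×(+0.17) V, the unknown satisfies 2·E° = 4×(+0.015) − 2×(+0.17) = -0.280.
E° = -0.280 / 2 = -0.140 V.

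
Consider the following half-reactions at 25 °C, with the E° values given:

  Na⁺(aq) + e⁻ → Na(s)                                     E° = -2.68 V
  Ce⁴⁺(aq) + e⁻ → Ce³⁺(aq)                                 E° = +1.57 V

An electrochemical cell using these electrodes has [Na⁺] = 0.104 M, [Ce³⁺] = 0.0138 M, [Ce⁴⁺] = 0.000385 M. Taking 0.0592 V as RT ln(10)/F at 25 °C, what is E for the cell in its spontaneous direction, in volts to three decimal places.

Ce⁴⁺/Ce³⁺ is the cathode (higher E°), Na⁺/Na the anode: E°cell = +1.57 − (-2.68) = +4.25 V, n = 1.
Overall: Ce⁴⁺(aq) + Na(s) → Ce³⁺(aq) + Na⁺(aq)
Q = [Ce³⁺]·[Na⁺] / ([Ce⁴⁺]); log Q = 0.571.
E = E° − (0.0592/n) log Q = +4.25 − (0.0592/1)(0.571) = +4.216 V.

+4.216 V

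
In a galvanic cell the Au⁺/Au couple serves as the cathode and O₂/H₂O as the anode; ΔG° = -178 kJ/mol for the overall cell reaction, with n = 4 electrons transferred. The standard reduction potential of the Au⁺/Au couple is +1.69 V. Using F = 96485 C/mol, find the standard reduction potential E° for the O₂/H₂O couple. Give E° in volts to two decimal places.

E°cell = −ΔG°/(nF) = −(-178×10³)/((4)(96485)) = +0.461 V.
Since Au⁺/Au is the cathode and O₂/H₂O the anode, E°cell = E°(Au⁺/Au) − E°(O₂/H₂O).
So E°(O₂/H₂O) = E°(Au⁺/Au) − E°cell = (+1.69) − (+0.461) = +1.23 V.

+1.23 V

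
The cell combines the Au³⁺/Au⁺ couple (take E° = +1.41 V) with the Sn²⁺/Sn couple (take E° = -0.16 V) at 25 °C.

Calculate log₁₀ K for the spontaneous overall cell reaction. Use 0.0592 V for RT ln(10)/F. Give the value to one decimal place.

Cathode: Au³⁺/Au⁺; anode: Sn²⁺/Sn. E°cell = +1.57 V, n = 2.
log K = nE°cell / 0.0592 = (2)(+1.57) / 0.0592 = 53.0.

53.0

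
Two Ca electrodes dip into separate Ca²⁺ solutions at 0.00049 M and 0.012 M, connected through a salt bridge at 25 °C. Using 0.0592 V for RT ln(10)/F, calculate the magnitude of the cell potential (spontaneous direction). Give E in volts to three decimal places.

For a concentration cell E°cell = 0. The 0.012 M side is the cathode (reduction is favoured where [Ca²⁺] is higher).
With n = 2, E = −(0.0592/2) log([Ca²⁺]ₐₙ/[Ca²⁺]꜀ₐₜ) = −(0.0592/2) log(0.00049/0.012) = −(0.0592/2)(-1.389) = +0.041 V.

+0.041 V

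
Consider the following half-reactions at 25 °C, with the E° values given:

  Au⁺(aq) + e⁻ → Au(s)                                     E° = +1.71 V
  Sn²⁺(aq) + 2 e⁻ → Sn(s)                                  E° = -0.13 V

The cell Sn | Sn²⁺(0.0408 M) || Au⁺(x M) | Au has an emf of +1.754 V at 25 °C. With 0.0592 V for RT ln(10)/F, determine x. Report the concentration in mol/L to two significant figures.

Au⁺/Au is the cathode, Sn²⁺/Sn the anode: E°cell = +1.84 V, n = 2.
Overall reaction: 2 Au⁺(aq) + Sn(s) → 2 Au(s) + Sn²⁺(aq); Q = [Sn²⁺]^1/[Au⁺]^2.
From E = E° − (0.0592/n) log Q: log Q = (E° − E)·n/0.0592 = (+1.84 − (+1.754))·2/0.0592 = 2.9054.
So 2·log[Au⁺] = 1·log(0.0408) − log Q = -1.3893 − (2.9054) = -4.2947; log[Au⁺] = -4.2947 / 2 = -2.1473; [Au⁺] = 10^(-2.1473) ≈ 0.0071 M.

0.0071 M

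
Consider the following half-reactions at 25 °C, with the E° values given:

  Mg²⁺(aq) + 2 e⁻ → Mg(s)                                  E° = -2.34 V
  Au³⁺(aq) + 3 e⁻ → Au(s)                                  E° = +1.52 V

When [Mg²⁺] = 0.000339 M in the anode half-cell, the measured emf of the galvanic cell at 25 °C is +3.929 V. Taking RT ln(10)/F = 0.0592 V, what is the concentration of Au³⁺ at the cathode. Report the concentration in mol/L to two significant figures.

Au³⁺/Au is the cathode, Mg²⁺/Mg the anode: E°cell = +3.86 V, n = 6.
Overall reaction: 2 Au³⁺(aq) + 3 Mg(s) → 2 Au(s) + 3 Mg²⁺(aq); Q = [Mg²⁺]^3/[Au³⁺]^2.
From E = E° − (0.0592/n) log Q: log Q = (E° − E)·n/0.0592 = (+3.86 − (+3.929))·6/0.0592 = -6.9932.
So 2·log[Au³⁺] = 3·log(0.000339) − log Q = -10.4094 − (-6.9932) = -3.4162; log[Au³⁺] = -3.4162 / 2 = -1.7081; [Au³⁺] = 10^(-1.7081) ≈ 0.020 M.

0.020 M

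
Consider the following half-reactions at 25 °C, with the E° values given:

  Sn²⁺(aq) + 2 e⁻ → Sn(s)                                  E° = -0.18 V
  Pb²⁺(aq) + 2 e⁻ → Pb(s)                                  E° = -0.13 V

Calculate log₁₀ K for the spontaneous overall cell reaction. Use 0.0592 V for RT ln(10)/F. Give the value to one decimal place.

1.7

Cathode: Pb²⁺/Pb; anode: Sn²⁺/Sn. E°cell = +0.05 V, n = 2.
log K = nE°cell / 0.0592 = (2)(+0.05) / 0.0592 = 1.7.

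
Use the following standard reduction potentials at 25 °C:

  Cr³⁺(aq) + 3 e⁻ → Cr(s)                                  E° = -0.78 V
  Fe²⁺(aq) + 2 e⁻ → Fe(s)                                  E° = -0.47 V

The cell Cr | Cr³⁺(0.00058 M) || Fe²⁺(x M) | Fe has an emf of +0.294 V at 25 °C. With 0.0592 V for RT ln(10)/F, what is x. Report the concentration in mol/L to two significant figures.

Fe²⁺/Fe is the cathode, Cr³⁺/Cr the anode: E°cell = +0.31 V, n = 6.
Overall reaction: 3 Fe²⁺(aq) + 2 Cr(s) → 3 Fe(s) + 2 Cr³⁺(aq); Q = [Cr³⁺]^2/[Fe²⁺]^3.
From E = E° − (0.0592/n) log Q: log Q = (E° − E)·n/0.0592 = (+0.31 − (+0.294))·6/0.0592 = 1.6216.
So 3·log[Fe²⁺] = 2·log(0.00058) − log Q = -6.4731 − (1.6216) = -8.0947; log[Fe²⁺] = -8.0947 / 3 = -2.6982; [Fe²⁺] = 10^(-2.6982) ≈ 0.0020 M.

0.0020 M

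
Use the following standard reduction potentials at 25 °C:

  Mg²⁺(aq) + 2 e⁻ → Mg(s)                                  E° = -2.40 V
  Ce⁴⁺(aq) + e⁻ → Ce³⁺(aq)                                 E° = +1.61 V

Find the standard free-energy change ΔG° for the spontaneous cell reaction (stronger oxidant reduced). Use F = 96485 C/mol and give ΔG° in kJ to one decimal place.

-773.8 kJ

Ce⁴⁺/Ce³⁺ (E° = +1.61 V) is the cathode; Mg²⁺/Mg (E° = -2.40 V) is the anode, so E°cell = +4.01 V.
Balancing electrons gives n = 2 (lcm of 1 and 2).
ΔG° = −nFE° = −(2)(96485)(+4.01) = -773,810 J = -773.8 kJ.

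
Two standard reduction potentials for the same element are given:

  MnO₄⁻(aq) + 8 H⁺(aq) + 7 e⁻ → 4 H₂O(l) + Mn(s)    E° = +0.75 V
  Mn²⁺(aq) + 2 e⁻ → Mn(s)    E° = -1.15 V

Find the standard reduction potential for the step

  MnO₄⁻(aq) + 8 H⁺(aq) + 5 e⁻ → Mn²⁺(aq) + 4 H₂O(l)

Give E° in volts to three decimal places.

+1.510 V

Sequential free energies add, so n₃E°₃ = n₁E°₁ + n₂E°₂.
With n₃ = 7, and the known step contributing 2×(-1.15) V, the unknown satisfies 5·E° = 7×(+0.75) − 2×(-1.15) = +7.550.
E° = +7.550 / 5 = +1.510 V.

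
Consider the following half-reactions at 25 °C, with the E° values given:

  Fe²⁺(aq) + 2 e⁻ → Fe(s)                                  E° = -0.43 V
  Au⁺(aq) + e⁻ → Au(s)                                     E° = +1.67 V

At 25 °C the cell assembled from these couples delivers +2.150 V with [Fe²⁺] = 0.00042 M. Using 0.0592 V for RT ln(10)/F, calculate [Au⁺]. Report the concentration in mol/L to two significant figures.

Au⁺/Au is the cathode, Fe²⁺/Fe the anode: E°cell = +2.10 V, n = 2.
Overall reaction: 2 Au⁺(aq) + Fe(s) → 2 Au(s) + Fe²⁺(aq); Q = [Fe²⁺]^1/[Au⁺]^2.
From E = E° − (0.0592/n) log Q: log Q = (E° − E)·n/0.0592 = (+2.10 − (+2.150))·2/0.0592 = -1.6892.
So 2·log[Au⁺] = 1·log(0.00042) − log Q = -3.3768 − (-1.6892) = -1.6876; log[Au⁺] = -1.6876 / 2 = -0.8438; [Au⁺] = 10^(-0.8438) ≈ 0.14 M.

0.14 M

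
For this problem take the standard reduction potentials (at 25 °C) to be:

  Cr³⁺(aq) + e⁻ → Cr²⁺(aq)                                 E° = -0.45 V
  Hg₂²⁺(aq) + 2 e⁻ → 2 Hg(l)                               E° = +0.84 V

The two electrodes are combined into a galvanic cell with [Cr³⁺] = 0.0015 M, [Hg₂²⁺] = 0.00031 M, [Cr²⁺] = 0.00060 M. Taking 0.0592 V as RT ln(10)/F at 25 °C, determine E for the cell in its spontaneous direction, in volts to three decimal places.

Hg₂²⁺/Hg is the cathode (higher E°), Cr³⁺/Cr²⁺ the anode: E°cell = +0.84 − (-0.45) = +1.29 V, n = 2.
Overall: Hg₂²⁺(aq) + 2 Cr²⁺(aq) → 2 Hg(l) + 2 Cr³⁺(aq)
Q = [Cr³⁺]^2 / ([Hg₂²⁺]·[Cr²⁺]^2); log Q = 4.305.
E = E° − (0.0592/n) log Q = +1.29 − (0.0592/2)(4.305) = +1.163 V.

+1.163 V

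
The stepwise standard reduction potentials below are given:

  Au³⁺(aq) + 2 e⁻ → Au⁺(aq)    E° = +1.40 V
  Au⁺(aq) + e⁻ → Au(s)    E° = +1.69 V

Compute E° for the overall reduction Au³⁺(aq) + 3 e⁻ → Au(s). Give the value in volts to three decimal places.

+1.497 V

Since ΔG° = −nFE° is additive over sequential reductions, n₃E°₃ = n₁E°₁ + n₂E°₂.
E°₃ = (2×+1.40 + 1×+1.69) / 3 = (+4.490) / 3 = +1.497 V.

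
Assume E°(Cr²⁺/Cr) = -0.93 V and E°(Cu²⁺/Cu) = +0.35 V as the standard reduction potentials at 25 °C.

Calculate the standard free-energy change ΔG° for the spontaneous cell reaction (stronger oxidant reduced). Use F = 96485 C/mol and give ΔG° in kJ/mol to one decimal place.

-247.0 kJ/mol

Cu²⁺/Cu (E° = +0.35 V) is the cathode; Cr²⁺/Cr (E° = -0.93 V) is the anode, so E°cell = +1.28 V.
Balancing electrons gives n = 2 (lcm of 2 and 2).
ΔG° = −nFE° = −(2)(96485)(+1.28) = -247,002 J = -247.0 kJ/mol.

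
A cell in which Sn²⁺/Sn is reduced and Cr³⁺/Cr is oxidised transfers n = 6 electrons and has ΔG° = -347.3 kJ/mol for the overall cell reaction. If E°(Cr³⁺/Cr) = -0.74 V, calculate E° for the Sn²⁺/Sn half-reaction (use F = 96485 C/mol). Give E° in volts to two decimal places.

-0.14 V

E°cell = −ΔG°/(nF) = −(-347.3×10³)/((6)(96485)) = +0.600 V.
Since Sn²⁺/Sn is the cathode and Cr³⁺/Cr the anode, E°cell = E°(Sn²⁺/Sn) − E°(Cr³⁺/Cr).
So E°(Sn²⁺/Sn) = E°cell + E°(Cr³⁺/Cr) = +0.600 + (-0.74) = -0.14 V.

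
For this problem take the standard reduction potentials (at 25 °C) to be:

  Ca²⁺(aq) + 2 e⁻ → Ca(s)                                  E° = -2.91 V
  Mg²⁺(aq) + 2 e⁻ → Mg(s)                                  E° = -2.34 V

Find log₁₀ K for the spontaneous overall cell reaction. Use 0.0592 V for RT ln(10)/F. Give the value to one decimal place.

Cathode: Mg²⁺/Mg; anode: Ca²⁺/Ca. E°cell = +0.57 V, n = 2.
log K = nE°cell / 0.0592 = (2)(+0.57) / 0.0592 = 19.3.

19.3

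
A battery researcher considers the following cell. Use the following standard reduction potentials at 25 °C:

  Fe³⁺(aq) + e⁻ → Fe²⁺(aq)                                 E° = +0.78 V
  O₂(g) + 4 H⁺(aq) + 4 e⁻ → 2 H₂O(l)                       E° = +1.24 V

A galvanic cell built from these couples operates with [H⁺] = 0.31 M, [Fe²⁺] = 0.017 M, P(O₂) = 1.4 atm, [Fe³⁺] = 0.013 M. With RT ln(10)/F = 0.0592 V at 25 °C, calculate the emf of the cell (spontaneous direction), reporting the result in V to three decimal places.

O₂/H₂O is the cathode (higher E°), Fe³⁺/Fe²⁺ the anode: E°cell = +1.24 − (+0.78) = +0.46 V, n = 4.
Overall: O₂(g) + 4 H⁺(aq) + 4 Fe²⁺(aq) → 2 H₂O(l) + 4 Fe³⁺(aq)
Q = [Fe³⁺]^4 / (P(O₂)·[H⁺]^4·[Fe²⁺]^4); log Q = 1.422.
E = E° − (0.0592/n) log Q = +0.46 − (0.0592/4)(1.422) = +0.439 V.

+0.439 V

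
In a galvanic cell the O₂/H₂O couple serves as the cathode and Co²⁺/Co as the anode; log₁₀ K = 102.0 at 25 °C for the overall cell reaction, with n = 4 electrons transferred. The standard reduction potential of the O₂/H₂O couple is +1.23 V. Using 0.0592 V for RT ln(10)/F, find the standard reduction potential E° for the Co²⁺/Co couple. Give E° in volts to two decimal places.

-0.28 V

E°cell = (0.0592/n)·log K = (0.0592/4)(102.0) = +1.510 V.
Since O₂/H₂O is the cathode and Co²⁺/Co the anode, E°cell = E°(O₂/H₂O) − E°(Co²⁺/Co).
So E°(Co²⁺/Co) = E°(O₂/H₂O) − E°cell = (+1.23) − (+1.510) = -0.28 V.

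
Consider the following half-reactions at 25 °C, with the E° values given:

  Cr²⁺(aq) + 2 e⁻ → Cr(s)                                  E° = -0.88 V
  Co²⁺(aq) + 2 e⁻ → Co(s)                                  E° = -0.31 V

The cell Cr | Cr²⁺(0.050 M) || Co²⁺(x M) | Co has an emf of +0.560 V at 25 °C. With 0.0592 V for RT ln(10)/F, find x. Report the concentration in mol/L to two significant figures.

0.023 M

Co²⁺/Co is the cathode, Cr²⁺/Cr the anode: E°cell = +0.57 V, n = 2.
Overall reaction: Co²⁺(aq) + Cr(s) → Co(s) + Cr²⁺(aq); Q = [Cr²⁺]^1/[Co²⁺]^1.
From E = E° − (0.0592/n) log Q: log Q = (E° − E)·n/0.0592 = (+0.57 − (+0.560))·2/0.0592 = 0.3378.
So 1·log[Co²⁺] = 1·log(0.05) − log Q = -1.3010 − (0.3378) = -1.6388; [Co²⁺] = 10^(-1.6388) ≈ 0.023 M.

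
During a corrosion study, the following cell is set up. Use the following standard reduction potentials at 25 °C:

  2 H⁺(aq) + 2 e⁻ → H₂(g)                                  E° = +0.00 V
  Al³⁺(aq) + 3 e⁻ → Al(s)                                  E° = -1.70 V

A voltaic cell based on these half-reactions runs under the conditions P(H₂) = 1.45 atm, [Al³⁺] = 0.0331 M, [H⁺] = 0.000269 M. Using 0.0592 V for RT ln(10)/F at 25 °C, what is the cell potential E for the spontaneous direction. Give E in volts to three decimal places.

+1.513 V

H⁺/H₂ is the cathode (higher E°), Al³⁺/Al the anode: E°cell = +0.00 − (-1.70) = +1.70 V, n = 6.
Overall: 6 H⁺(aq) + 2 Al(s) → 3 H₂(g) + 2 Al³⁺(aq)
Q = P(H₂)^3·[Al³⁺]^2 / ([H⁺]^6); log Q = 18.945.
E = E° − (0.0592/n) log Q = +1.70 − (0.0592/6)(18.945) = +1.513 V.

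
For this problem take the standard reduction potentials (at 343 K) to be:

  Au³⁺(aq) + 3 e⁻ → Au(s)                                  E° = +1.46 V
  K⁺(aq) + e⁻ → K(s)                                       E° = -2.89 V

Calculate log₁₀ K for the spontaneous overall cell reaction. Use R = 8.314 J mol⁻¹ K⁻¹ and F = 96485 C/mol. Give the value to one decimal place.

Cathode: Au³⁺/Au; anode: K⁺/K. E°cell = (+1.46) − (-2.89) = +4.35 V, with n = 3.
ΔG° = −nFE° = −RT ln K, so ln K = nFE°/(RT) = (3)(96485)(+4.35) / ((8.314)(343)) = 441.536.
log₁₀ K = 441.536 / ln 10 = 191.8.

191.8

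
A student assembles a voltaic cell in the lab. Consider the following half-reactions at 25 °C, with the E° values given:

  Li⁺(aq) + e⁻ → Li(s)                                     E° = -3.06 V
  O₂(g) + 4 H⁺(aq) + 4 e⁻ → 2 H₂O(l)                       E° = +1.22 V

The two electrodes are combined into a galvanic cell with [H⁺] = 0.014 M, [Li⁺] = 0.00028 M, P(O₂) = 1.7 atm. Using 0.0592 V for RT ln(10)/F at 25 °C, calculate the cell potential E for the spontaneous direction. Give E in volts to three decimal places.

+4.384 V

O₂/H₂O is the cathode (higher E°), Li⁺/Li the anode: E°cell = +1.22 − (-3.06) = +4.28 V, n = 4.
Overall: O₂(g) + 4 H⁺(aq) + 4 Li(s) → 2 H₂O(l) + 4 Li⁺(aq)
Q = [Li⁺]^4 / (P(O₂)·[H⁺]^4); log Q = -7.026.
E = E° − (0.0592/n) log Q = +4.28 − (0.0592/4)(-7.026) = +4.384 V.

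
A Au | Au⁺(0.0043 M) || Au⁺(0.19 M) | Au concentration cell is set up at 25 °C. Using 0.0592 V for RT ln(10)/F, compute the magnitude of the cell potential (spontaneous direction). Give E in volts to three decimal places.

For a concentration cell E°cell = 0. The 0.19 M side is the cathode (reduction is favoured where [Au⁺] is higher).
With n = 1, E = −(0.0592/1) log([Au⁺]ₐₙ/[Au⁺]꜀ₐₜ) = −(0.0592/1) log(0.0043/0.19) = −(0.0592/1)(-1.645) = +0.097 V.

+0.097 V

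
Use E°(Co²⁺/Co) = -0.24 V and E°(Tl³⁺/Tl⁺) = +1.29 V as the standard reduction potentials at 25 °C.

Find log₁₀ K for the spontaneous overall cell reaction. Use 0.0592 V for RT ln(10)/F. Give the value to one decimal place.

51.7

Cathode: Tl³⁺/Tl⁺; anode: Co²⁺/Co. E°cell = +1.53 V, n = 2.
log K = nE°cell / 0.0592 = (2)(+1.53) / 0.0592 = 51.7.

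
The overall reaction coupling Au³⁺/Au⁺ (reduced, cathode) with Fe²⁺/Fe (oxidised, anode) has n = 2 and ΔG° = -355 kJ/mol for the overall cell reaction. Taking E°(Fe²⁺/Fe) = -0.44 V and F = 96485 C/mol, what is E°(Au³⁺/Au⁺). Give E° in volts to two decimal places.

E°cell = −ΔG°/(nF) = −(-355×10³)/((2)(96485)) = +1.840 V.
Since Au³⁺/Au⁺ is the cathode and Fe²⁺/Fe the anode, E°cell = E°(Au³⁺/Au⁺) − E°(Fe²⁺/Fe).
So E°(Au³⁺/Au⁺) = E°cell + E°(Fe²⁺/Fe) = +1.840 + (-0.44) = +1.40 V.

+1.40 V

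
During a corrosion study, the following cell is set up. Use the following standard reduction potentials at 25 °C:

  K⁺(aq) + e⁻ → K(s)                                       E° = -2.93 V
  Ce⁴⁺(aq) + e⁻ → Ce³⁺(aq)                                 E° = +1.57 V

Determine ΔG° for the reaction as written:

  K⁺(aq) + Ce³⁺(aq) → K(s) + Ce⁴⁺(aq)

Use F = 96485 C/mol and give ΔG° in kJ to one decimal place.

As written, K⁺/K is reduced (cathode) and Ce⁴⁺/Ce³⁺ is oxidised (anode), so E°cell = (-2.93) − (+1.57) = -4.50 V.
Balancing electrons gives n = 1.
ΔG° = −nFE° = −(1)(96485)(-4.50) = 434,182 J = +434.2 kJ.

+434.2 kJ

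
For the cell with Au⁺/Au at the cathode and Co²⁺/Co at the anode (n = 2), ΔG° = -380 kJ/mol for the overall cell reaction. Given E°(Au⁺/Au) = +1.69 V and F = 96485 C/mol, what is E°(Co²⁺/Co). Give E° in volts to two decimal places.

-0.28 V

E°cell = −ΔG°/(nF) = −(-380×10³)/((2)(96485)) = +1.969 V.
Since Au⁺/Au is the cathode and Co²⁺/Co the anode, E°cell = E°(Au⁺/Au) − E°(Co²⁺/Co).
So E°(Co²⁺/Co) = E°(Au⁺/Au) − E°cell = (+1.69) − (+1.969) = -0.28 V.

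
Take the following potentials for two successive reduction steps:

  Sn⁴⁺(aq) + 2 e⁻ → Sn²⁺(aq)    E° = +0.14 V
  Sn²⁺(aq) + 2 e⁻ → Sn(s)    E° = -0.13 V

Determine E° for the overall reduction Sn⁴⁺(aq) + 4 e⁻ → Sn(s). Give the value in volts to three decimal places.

Adding the free-energy changes (−nFE°) of the two steps gives −n₃FE°₃ = −n₁FE°₁ − n₂FE°₂.
E°₃ = (2×+0.14 + 2×-0.13) / 4 = (+0.020) / 4 = +0.005 V.

+0.005 V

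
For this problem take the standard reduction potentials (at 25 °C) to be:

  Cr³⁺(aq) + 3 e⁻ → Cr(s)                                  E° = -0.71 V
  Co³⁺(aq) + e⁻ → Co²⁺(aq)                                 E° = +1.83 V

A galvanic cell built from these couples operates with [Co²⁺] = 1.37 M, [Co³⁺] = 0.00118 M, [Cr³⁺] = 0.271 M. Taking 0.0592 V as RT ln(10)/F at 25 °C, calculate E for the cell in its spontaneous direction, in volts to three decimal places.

Co³⁺/Co²⁺ is the cathode (higher E°), Cr³⁺/Cr the anode: E°cell = +1.83 − (-0.71) = +2.54 V, n = 3.
Overall: 3 Co³⁺(aq) + Cr(s) → 3 Co²⁺(aq) + Cr³⁺(aq)
Q = [Co²⁺]^3·[Cr³⁺] / ([Co³⁺]^3); log Q = 8.627.
E = E° − (0.0592/n) log Q = +2.54 − (0.0592/3)(8.627) = +2.370 V.

+2.370 V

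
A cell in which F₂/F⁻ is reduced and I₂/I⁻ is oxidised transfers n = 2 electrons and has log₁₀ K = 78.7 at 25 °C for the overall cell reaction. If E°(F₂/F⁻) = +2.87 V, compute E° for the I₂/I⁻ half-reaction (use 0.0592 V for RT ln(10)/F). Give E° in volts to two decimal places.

E°cell = (0.0592/n)·log K = (0.0592/2)(78.7) = +2.330 V.
Since F₂/F⁻ is the cathode and I₂/I⁻ the anode, E°cell = E°(F₂/F⁻) − E°(I₂/I⁻).
So E°(I₂/I⁻) = E°(F₂/F⁻) − E°cell = (+2.87) − (+2.330) = +0.54 V.

+0.54 V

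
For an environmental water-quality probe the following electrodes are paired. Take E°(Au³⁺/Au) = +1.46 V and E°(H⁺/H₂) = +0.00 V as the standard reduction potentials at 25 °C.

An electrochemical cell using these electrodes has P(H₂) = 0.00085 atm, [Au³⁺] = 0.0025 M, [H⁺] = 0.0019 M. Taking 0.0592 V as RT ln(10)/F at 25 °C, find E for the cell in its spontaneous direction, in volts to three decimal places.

Au³⁺/Au is the cathode (higher E°), H⁺/H₂ the anode: E°cell = +1.46 − (+0.00) = +1.46 V, n = 6.
Overall: 2 Au³⁺(aq) + 3 H₂(g) → 2 Au(s) + 6 H⁺(aq)
Q = [H⁺]^6 / ([Au³⁺]^2·P(H₂)^3); log Q = -1.912.
E = E° − (0.0592/n) log Q = +1.46 − (0.0592/6)(-1.912) = +1.479 V.

+1.479 V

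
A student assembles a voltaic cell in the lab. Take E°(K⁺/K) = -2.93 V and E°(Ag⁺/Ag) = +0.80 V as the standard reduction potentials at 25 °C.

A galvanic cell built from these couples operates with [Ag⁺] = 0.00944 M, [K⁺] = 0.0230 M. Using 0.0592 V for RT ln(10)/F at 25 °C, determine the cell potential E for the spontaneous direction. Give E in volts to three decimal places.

+3.707 V

Ag⁺/Ag is the cathode (higher E°), K⁺/K the anode: E°cell = +0.80 − (-2.93) = +3.73 V, n = 1.
Overall: Ag⁺(aq) + K(s) → Ag(s) + K⁺(aq)
Q = [K⁺] / ([Ag⁺]); log Q = 0.387.
E = E° − (0.0592/n) log Q = +3.73 − (0.0592/1)(0.387) = +3.707 V.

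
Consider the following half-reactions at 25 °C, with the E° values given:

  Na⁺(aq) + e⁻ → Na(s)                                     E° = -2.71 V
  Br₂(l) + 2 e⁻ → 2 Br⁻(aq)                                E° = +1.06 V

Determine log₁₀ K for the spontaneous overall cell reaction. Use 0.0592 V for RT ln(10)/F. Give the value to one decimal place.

127.4

Cathode: Br₂/Br⁻; anode: Na⁺/Na. E°cell = +3.77 V, n = 2.
log K = nE°cell / 0.0592 = (2)(+3.77) / 0.0592 = 127.4.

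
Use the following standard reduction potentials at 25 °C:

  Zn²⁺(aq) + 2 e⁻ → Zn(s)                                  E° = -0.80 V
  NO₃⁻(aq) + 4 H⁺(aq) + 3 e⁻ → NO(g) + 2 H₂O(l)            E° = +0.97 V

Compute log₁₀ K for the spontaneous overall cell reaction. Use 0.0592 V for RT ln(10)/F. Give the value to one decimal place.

Cathode: NO₃⁻/NO; anode: Zn²⁺/Zn. E°cell = +1.77 V, n = 6.
log K = nE°cell / 0.0592 = (6)(+1.77) / 0.0592 = 179.4.

179.4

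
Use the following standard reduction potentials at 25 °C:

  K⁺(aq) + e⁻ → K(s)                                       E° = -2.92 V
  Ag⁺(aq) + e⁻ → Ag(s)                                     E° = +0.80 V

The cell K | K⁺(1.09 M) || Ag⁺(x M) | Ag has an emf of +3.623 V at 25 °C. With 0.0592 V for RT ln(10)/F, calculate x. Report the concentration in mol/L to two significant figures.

0.025 M

Ag⁺/Ag is the cathode, K⁺/K the anode: E°cell = +3.72 V, n = 1.
Overall reaction: Ag⁺(aq) + K(s) → Ag(s) + K⁺(aq); Q = [K⁺]^1/[Ag⁺]^1.
From E = E° − (0.0592/n) log Q: log Q = (E° − E)·n/0.0592 = (+3.72 − (+3.623))·1/0.0592 = 1.6385.
So 1·log[Ag⁺] = 1·log(1.09) − log Q = 0.0374 − (1.6385) = -1.6011; [Ag⁺] = 10^(-1.6011) ≈ 0.025 M.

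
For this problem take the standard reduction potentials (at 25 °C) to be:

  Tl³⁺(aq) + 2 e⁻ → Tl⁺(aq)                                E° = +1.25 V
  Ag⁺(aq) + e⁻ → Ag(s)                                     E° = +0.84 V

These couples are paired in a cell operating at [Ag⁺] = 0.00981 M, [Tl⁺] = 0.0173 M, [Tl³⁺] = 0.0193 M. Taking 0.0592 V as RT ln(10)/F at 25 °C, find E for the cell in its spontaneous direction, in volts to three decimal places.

Tl³⁺/Tl⁺ is the cathode (higher E°), Ag⁺/Ag the anode: E°cell = +1.25 − (+0.84) = +0.41 V, n = 2.
Overall: Tl³⁺(aq) + 2 Ag(s) → Tl⁺(aq) + 2 Ag⁺(aq)
Q = [Tl⁺]·[Ag⁺]^2 / ([Tl³⁺]); log Q = -4.064.
E = E° − (0.0592/n) log Q = +0.41 − (0.0592/2)(-4.064) = +0.530 V.

+0.530 V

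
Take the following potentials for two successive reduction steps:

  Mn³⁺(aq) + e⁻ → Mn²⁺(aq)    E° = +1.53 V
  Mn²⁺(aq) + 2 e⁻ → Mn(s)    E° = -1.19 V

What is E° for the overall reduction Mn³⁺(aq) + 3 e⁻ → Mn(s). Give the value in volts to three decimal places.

Since ΔG° = −nFE° is additive over sequential reductions, n₃E°₃ = n₁E°₁ + n₂E°₂.
E°₃ = (1×+1.53 + 2×-1.19) / 3 = (-0.850) / 3 = -0.283 V.
E° values themselves are not directly additive — weighting by electron count is essential.

-0.283 V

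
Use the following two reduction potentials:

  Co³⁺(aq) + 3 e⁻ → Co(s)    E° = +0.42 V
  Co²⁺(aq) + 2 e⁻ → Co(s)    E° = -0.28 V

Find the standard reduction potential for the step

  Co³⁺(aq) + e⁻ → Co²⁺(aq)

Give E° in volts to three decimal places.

+1.820 V

Sequential free energies add, so n₃E°₃ = n₁E°₁ + n₂E°₂.
With n₃ = 3, and the known step contributing 2×(-0.28) V, the unknown satisfies 1·E° = 3×(+0.42) − 2×(-0.28) = +1.820.
E° = +1.820 / 1 = +1.820 V.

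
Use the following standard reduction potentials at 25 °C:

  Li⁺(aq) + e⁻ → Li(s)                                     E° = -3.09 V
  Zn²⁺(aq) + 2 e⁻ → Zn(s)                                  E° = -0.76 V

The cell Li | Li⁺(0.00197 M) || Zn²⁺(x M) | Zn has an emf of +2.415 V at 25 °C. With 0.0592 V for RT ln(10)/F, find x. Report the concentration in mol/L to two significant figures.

Zn²⁺/Zn is the cathode, Li⁺/Li the anode: E°cell = +2.33 V, n = 2.
Overall reaction: Zn²⁺(aq) + 2 Li(s) → Zn(s) + 2 Li⁺(aq); Q = [Li⁺]^2/[Zn²⁺]^1.
From E = E° − (0.0592/n) log Q: log Q = (E° − E)·n/0.0592 = (+2.33 − (+2.415))·2/0.0592 = -2.8716.
So 1·log[Zn²⁺] = 2·log(0.00197) − log Q = -5.4111 − (-2.8716) = -2.5395; [Zn²⁺] = 10^(-2.5395) ≈ 0.0029 M.

0.0029 M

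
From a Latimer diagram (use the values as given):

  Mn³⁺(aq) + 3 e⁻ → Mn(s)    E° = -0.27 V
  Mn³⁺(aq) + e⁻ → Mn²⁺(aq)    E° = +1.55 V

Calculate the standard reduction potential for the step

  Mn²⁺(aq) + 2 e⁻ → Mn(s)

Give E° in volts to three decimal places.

-1.180 V

Sequential free energies add, so n₃E°₃ = n₁E°₁ + n₂E°₂.
With n₃ = 3, and the known step contributing 1×(+1.55) V, the unknown satisfies 2·E° = 3×(-0.27) − 1×(+1.55) = -2.360.
E° = -2.360 / 2 = -1.180 V.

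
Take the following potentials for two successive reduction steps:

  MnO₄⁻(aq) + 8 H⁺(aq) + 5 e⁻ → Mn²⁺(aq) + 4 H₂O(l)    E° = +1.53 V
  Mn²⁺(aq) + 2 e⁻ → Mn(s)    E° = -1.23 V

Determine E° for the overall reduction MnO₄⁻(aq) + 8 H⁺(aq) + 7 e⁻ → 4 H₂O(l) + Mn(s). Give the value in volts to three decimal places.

Standard free energies of sequential steps add: ΔG°₃ = ΔG°₁ + ΔG°₂, so n₃E°₃ = n₁E°₁ + n₂E°₂.
E°₃ = (5×+1.53 + 2×-1.23) / 7 = (+5.190) / 7 = +0.741 V.

+0.741 V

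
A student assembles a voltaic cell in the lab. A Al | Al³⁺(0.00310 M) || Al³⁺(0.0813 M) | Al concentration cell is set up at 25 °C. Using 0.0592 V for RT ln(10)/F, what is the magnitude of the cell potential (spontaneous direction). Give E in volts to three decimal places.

+0.028 V

For a concentration cell E°cell = 0. The 0.0813 M side is the cathode (reduction is favoured where [Al³⁺] is higher).
With n = 3, E = −(0.0592/3) log([Al³⁺]ₐₙ/[Al³⁺]꜀ₐₜ) = −(0.0592/3) log(0.0031/0.0813) = −(0.0592/3)(-1.419) = +0.028 V.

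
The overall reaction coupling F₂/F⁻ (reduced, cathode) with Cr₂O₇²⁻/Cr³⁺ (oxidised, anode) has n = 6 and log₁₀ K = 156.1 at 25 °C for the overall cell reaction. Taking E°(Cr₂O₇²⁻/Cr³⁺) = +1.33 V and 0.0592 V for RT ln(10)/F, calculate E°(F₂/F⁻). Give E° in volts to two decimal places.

+2.87 V

E°cell = (0.0592/n)·log K = (0.0592/6)(156.1) = +1.540 V.
Since F₂/F⁻ is the cathode and Cr₂O₇²⁻/Cr³⁺ the anode, E°cell = E°(F₂/F⁻) − E°(Cr₂O₇²⁻/Cr³⁺).
So E°(F₂/F⁻) = E°cell + E°(Cr₂O₇²⁻/Cr³⁺) = +1.540 + (+1.33) = +2.87 V.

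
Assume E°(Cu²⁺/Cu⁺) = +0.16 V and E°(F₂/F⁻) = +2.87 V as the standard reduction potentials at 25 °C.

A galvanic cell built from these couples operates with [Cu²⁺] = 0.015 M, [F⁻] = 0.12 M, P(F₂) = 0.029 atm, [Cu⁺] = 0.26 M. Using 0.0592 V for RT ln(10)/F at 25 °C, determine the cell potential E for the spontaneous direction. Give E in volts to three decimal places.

+2.792 V

F₂/F⁻ is the cathode (higher E°), Cu²⁺/Cu⁺ the anode: E°cell = +2.87 − (+0.16) = +2.71 V, n = 2.
Overall: F₂(g) + 2 Cu⁺(aq) → 2 F⁻(aq) + 2 Cu²⁺(aq)
Q = [F⁻]^2·[Cu²⁺]^2 / (P(F₂)·[Cu⁺]^2); log Q = -2.782.
E = E° − (0.0592/n) log Q = +2.71 − (0.0592/2)(-2.782) = +2.792 V.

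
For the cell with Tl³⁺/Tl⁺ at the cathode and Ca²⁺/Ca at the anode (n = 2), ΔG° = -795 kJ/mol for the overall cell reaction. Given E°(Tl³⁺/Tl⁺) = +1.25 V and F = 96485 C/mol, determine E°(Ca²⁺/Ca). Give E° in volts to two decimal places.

E°cell = −ΔG°/(nF) = −(-795×10³)/((2)(96485)) = +4.120 V.
Since Tl³⁺/Tl⁺ is the cathode and Ca²⁺/Ca the anode, E°cell = E°(Tl³⁺/Tl⁺) − E°(Ca²⁺/Ca).
So E°(Ca²⁺/Ca) = E°(Tl³⁺/Tl⁺) − E°cell = (+1.25) − (+4.120) = -2.87 V.

-2.87 V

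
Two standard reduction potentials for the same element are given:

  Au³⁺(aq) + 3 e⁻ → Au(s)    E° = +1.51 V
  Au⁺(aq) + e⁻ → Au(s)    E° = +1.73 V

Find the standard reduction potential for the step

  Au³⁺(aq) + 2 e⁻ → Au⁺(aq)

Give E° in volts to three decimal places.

Sequential free energies add, so n₃E°₃ = n₁E°₁ + n₂E°₂.
With n₃ = 3, and the known step contributing 1×(+1.73) V, the unknown satisfies 2·E° = 3×(+1.51) − 1×(+1.73) = +2.800.
E° = +2.800 / 2 = +1.400 V.

+1.400 V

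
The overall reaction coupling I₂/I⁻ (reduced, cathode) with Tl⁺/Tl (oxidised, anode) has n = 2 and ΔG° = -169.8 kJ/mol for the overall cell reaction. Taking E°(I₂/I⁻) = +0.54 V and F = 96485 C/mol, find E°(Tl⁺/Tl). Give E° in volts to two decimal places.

E°cell = −ΔG°/(nF) = −(-169.8×10³)/((2)(96485)) = +0.880 V.
Since I₂/I⁻ is the cathode and Tl⁺/Tl the anode, E°cell = E°(I₂/I⁻) − E°(Tl⁺/Tl).
So E°(Tl⁺/Tl) = E°(I₂/I⁻) − E°cell = (+0.54) − (+0.880) = -0.34 V.

-0.34 V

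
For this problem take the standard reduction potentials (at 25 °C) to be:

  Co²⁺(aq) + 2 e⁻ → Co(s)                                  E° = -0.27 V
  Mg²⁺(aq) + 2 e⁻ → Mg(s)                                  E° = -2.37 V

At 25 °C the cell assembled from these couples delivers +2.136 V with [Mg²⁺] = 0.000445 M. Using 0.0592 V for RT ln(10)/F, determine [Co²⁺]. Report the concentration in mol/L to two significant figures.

Co²⁺/Co is the cathode, Mg²⁺/Mg the anode: E°cell = +2.10 V, n = 2.
Overall reaction: Co²⁺(aq) + Mg(s) → Co(s) + Mg²⁺(aq); Q = [Mg²⁺]^1/[Co²⁺]^1.
From E = E° − (0.0592/n) log Q: log Q = (E° − E)·n/0.0592 = (+2.10 − (+2.136))·2/0.0592 = -1.2162.
So 1·log[Co²⁺] = 1·log(0.000445) − log Q = -3.3516 − (-1.2162) = -2.1354; [Co²⁺] = 10^(-2.1354) ≈ 0.0073 M.

0.0073 M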